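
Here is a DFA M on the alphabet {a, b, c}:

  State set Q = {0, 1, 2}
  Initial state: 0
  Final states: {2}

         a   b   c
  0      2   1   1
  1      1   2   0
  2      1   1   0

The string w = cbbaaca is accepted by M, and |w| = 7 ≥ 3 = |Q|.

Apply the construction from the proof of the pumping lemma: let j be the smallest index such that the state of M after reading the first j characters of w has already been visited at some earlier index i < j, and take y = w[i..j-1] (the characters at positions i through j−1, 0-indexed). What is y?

Run of M on w = c b b a a c a:
  step 0: 0  (start)
  step 1: 1  (read c: 0→1)
  step 2: 2  (read b: 1→2)
  step 3: 1  (read b: 2→1)   ← first repeat (1 seen earlier)
  step 4: 1  (read a: 1→1)
  step 5: 1  (read a: 1→1)
  step 6: 0  (read c: 1→0)
  step 7: 2  (read a: 0→2)

So i = 1, j = 3, giving x = w[0:1] = c, y = w[1:3] = bb, z = w[3:7] = aaca.
Check: |xy| = 3 ≤ 3 and |y| = 2 ≥ 1. Reading y takes M from 1 back to 1, so every xyⁱz is accepted.
Since M has 3 states, any run of length ≥ 3 visits 3+1 states, so by pigeonhole some state repeats within the first 3 steps — that repeat gives the pumpable loop.

bb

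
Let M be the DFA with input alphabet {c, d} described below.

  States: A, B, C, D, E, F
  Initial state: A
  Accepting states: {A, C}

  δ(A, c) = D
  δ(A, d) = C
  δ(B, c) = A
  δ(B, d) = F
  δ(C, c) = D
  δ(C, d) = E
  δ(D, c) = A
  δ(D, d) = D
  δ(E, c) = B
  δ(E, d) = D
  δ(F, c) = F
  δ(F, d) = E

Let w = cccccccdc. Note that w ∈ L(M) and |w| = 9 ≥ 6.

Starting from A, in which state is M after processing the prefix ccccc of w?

D

State sequence: A -c-> D -c-> A -c-> D -c-> A -c-> D

After reading 5 characters, M is in state D.
(This kind of state-tracing is the core of the pumping-lemma construction: with 6 states, pigeonhole forces a repeat within the first 6 steps.)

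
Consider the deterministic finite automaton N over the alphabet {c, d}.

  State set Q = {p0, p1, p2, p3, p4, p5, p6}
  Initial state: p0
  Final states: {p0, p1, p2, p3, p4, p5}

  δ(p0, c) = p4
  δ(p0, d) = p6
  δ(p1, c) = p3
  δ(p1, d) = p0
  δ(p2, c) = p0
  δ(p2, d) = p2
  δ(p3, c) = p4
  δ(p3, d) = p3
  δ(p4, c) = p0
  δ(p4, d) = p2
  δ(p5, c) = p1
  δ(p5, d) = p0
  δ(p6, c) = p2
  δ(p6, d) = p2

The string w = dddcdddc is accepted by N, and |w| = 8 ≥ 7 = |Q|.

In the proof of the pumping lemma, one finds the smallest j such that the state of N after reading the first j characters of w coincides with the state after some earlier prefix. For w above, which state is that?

p2

Run of N on w = d d d c d d d c:
  step 0: p0  (start)
  step 1: p6  (read d: p0→p6)
  step 2: p2  (read d: p6→p2)
  step 3: p2  (read d: p2→p2)   ← first repeat (p2 seen earlier)
  step 4: p0  (read c: p2→p0)
  step 5: p6  (read d: p0→p6)
  step 6: p2  (read d: p6→p2)
  step 7: p2  (read d: p2→p2)
  step 8: p0  (read c: p2→p0)

The earliest repeat is at step j = 3: N is in p2, which it already visited at step i = 2.
Since N has 7 states, any run of length ≥ 7 visits 7+1 states, so by pigeonhole some state repeats within the first 7 steps — that repeat gives the pumpable loop.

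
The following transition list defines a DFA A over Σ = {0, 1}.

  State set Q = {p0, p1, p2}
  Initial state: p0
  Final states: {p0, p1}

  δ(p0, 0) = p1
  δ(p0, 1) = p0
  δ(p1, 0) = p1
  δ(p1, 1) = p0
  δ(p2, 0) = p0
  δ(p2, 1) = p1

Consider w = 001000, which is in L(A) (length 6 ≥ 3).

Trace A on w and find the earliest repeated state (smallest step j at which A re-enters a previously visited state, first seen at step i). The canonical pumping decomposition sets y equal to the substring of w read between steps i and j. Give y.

0

State sequence: p0 -0-> p1 -0-> p1 -1-> p0 -0-> p1 -0-> p1 -0-> p1
First repeat at step 2: p1 was already visited.

So i = 1, j = 2, giving x = w[0:1] = 0, y = w[1:2] = 0, z = w[2:6] = 1000.
Check: |xy| = 2 ≤ 3 and |y| = 1 ≥ 1. Reading y takes A from p1 back to p1, so every xyⁱz is accepted.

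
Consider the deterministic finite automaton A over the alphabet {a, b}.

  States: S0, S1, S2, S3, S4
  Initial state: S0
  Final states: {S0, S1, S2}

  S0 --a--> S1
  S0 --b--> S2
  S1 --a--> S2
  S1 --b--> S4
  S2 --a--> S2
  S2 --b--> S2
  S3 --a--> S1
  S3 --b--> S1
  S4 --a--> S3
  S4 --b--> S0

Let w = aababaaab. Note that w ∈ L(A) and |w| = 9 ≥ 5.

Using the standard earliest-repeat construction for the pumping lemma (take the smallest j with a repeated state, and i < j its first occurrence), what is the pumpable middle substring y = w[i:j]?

Run of A on w = a a b a b a a a b:
  step 0: S0  (start)
  step 1: S1  (read a: S0→S1)
  step 2: S2  (read a: S1→S2)
  step 3: S2  (read b: S2→S2)   ← first repeat (S2 seen earlier)
  step 4: S2  (read a: S2→S2)
  step 5: S2  (read b: S2→S2)
  step 6: S2  (read a: S2→S2)
  step 7: S2  (read a: S2→S2)
  step 8: S2  (read a: S2→S2)
  step 9: S2  (read b: S2→S2)

So i = 2, j = 3, giving x = w[0:2] = aa, y = w[2:3] = b, z = w[3:9] = abaaab.
Check: |xy| = 3 ≤ 5 and |y| = 1 ≥ 1. Reading y takes A from S2 back to S2, so every xyⁱz is accepted.
With |Q| = 5, pigeonhole forces a state repeat no later than step 5; the substring read between the first and second visits to that state can be pumped.

b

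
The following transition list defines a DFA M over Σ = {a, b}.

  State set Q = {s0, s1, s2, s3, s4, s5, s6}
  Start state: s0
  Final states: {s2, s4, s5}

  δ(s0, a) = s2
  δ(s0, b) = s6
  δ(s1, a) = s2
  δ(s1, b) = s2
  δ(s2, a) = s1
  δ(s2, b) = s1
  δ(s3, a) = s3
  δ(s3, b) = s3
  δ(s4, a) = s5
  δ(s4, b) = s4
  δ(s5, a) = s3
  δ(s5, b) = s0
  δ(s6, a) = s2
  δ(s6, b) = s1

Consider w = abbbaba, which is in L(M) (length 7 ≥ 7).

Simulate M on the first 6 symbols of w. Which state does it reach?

s1

Run of M on the first 6 characters of w = a b b b a b:
  step 0: s0  (start)
  step 1: s2  (read a: s0→s2)
  step 2: s1  (read b: s2→s1)
  step 3: s2  (read b: s1→s2)
  step 4: s1  (read b: s2→s1)
  step 5: s2  (read a: s1→s2)
  step 6: s1  (read b: s2→s1)

After reading 6 characters, M is in state s1.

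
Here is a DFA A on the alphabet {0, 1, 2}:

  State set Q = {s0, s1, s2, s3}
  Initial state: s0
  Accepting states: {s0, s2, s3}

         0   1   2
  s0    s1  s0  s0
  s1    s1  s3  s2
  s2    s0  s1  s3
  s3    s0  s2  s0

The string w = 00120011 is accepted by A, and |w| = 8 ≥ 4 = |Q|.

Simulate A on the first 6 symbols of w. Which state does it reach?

s1

State sequence: s0 -0-> s1 -0-> s1 -1-> s3 -2-> s0 -0-> s1 -0-> s1

After reading 6 characters, A is in state s1.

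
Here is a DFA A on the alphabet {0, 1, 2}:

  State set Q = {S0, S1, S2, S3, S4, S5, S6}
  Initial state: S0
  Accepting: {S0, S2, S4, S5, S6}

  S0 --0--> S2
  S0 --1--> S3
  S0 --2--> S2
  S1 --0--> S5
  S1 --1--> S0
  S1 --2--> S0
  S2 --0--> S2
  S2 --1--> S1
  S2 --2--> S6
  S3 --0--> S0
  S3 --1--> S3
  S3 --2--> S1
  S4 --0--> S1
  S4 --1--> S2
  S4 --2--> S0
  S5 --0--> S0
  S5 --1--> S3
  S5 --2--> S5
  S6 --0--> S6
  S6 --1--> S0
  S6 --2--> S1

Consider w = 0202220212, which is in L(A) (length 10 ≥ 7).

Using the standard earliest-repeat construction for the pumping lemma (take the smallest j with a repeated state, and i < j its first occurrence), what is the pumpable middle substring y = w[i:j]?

State sequence: S0 -0-> S2 -2-> S6 -0-> S6 -2-> S1 -2-> S0 -2-> S2 -0-> S2 -2-> S6 -1-> S0 -2-> S2
First repeat at step 3: S6 was already visited.

So i = 2, j = 3, giving x = w[0:2] = 02, y = w[2:3] = 0, z = w[3:10] = 2220212.
Check: |xy| = 3 ≤ 7 and |y| = 1 ≥ 1. Reading y takes A from S6 back to S6, so every xyⁱz is accepted.

0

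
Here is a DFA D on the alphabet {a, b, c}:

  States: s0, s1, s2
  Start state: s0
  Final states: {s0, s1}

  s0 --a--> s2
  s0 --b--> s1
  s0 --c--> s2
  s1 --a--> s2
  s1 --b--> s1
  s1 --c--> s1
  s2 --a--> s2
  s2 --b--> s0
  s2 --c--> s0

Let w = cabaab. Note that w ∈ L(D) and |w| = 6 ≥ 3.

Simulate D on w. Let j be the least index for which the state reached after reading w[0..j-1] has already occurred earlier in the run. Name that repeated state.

State sequence: s0 -c-> s2 -a-> s2 -b-> s0 -a-> s2 -a-> s2 -b-> s0
First repeat at step 2: s2 was already visited.

The earliest repeat is at step j = 2: D is in s2, which it already visited at step i = 1.

s2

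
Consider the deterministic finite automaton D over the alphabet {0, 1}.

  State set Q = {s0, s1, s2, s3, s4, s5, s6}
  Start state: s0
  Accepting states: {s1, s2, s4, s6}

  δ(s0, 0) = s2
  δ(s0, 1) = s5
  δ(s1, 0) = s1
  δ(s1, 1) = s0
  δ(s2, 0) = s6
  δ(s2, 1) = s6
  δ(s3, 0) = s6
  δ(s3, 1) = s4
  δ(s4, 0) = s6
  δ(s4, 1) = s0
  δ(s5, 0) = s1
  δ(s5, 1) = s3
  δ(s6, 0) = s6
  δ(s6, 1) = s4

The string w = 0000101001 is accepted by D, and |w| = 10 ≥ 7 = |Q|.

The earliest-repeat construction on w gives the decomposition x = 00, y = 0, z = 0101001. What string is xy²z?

00000101001

xy^2z = 00·0·0·0101001 = 00000101001.
Reading y = 0 takes D from s6 back to s6, so after x·y·y the machine is still in s6, and z then leads to the accepting state s4. Hence 00000101001 ∈ L(D).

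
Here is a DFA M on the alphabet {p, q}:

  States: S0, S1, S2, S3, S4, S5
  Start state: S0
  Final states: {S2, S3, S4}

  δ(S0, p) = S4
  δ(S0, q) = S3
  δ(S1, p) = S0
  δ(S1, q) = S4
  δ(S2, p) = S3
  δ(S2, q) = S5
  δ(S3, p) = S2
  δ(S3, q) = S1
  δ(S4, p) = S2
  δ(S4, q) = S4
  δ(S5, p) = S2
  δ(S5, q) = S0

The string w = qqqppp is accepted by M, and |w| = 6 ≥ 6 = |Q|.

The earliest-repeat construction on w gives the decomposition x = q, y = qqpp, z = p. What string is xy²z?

xy^2z = q·qqpp·qqpp·p = qqqppqqppp.
Reading y = qqpp takes M from S3 back to S3, so after x·y·y the machine is still in S3, and z then leads to the accepting state S2. Hence qqqppqqppp ∈ L(M).

qqqppqqppp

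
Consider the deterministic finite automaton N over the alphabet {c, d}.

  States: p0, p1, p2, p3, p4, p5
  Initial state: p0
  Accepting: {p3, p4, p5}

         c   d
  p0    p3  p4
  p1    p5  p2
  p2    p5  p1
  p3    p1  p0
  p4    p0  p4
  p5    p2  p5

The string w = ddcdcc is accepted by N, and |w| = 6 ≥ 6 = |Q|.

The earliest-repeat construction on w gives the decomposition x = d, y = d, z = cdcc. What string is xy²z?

dddcdcc

xy^2z = d·d·d·cdcc = dddcdcc.
Reading y = d takes N from p4 back to p4, so after x·y·y the machine is still in p4, and z then leads to the accepting state p3. Hence dddcdcc ∈ L(N).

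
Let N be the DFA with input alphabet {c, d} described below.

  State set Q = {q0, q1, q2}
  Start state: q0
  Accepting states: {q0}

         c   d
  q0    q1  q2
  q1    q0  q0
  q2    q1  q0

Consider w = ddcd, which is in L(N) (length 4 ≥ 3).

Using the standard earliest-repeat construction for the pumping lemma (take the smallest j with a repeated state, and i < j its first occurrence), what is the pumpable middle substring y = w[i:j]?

State sequence: q0 -d-> q2 -d-> q0 -c-> q1 -d-> q0
First repeat at step 2: q0 was already visited.

So i = 0, j = 2, giving x = w[0:0] = ε, y = w[0:2] = dd, z = w[2:4] = cd.
Check: |xy| = 2 ≤ 3 and |y| = 2 ≥ 1. Reading y takes N from q0 back to q0, so every xyⁱz is accepted.
The DFA has 3 states, so the proof of the pumping lemma guarantees a repeated state among the first 3+1 visited; the segment between the two visits is the pumpable y.

dd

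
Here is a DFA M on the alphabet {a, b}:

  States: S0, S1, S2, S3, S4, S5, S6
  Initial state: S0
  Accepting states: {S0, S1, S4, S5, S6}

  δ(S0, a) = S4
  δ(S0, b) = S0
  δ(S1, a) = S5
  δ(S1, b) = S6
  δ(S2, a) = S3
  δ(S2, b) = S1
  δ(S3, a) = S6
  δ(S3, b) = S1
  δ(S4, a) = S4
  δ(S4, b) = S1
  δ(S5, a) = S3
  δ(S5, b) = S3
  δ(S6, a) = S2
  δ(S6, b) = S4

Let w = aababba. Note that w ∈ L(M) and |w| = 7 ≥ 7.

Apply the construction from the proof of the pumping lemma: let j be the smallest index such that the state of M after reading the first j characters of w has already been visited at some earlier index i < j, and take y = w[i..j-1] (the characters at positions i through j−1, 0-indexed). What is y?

a

State sequence: S0 -a-> S4 -a-> S4 -b-> S1 -a-> S5 -b-> S3 -b-> S1 -a-> S5
First repeat at step 2: S4 was already visited.

So i = 1, j = 2, giving x = w[0:1] = a, y = w[1:2] = a, z = w[2:7] = babba.
Check: |xy| = 2 ≤ 7 and |y| = 1 ≥ 1. Reading y takes M from S4 back to S4, so every xyⁱz is accepted.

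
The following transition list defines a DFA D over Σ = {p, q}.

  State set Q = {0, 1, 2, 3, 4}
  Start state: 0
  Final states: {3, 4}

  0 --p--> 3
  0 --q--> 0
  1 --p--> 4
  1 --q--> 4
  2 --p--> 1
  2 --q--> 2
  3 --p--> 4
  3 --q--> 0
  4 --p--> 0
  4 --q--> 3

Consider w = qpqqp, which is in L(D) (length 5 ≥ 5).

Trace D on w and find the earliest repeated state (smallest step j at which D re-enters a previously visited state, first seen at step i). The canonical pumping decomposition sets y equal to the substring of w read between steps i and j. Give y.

State sequence: 0 -q-> 0 -p-> 3 -q-> 0 -q-> 0 -p-> 3
First repeat at step 1: 0 was already visited.

So i = 0, j = 1, giving x = w[0:0] = ε, y = w[0:1] = q, z = w[1:5] = pqqp.
Check: |xy| = 1 ≤ 5 and |y| = 1 ≥ 1. Reading y takes D from 0 back to 0, so every xyⁱz is accepted.
Pumping length from the standard proof: p = 5 (the number of states). The repeated state found above gives |xy| = j ≤ 5 and |y| = j − i ≥ 1.

q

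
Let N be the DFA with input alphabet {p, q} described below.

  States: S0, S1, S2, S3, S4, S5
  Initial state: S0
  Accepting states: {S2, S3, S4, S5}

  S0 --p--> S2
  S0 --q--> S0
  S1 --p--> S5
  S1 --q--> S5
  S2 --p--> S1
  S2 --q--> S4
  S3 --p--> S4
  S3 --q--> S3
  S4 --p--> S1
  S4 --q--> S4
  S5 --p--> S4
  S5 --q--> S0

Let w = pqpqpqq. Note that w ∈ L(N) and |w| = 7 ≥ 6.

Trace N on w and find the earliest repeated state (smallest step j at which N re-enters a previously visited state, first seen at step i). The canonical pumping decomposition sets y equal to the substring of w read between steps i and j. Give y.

State sequence: S0 -p-> S2 -q-> S4 -p-> S1 -q-> S5 -p-> S4 -q-> S4 -q-> S4
First repeat at step 5: S4 was already visited.

So i = 2, j = 5, giving x = w[0:2] = pq, y = w[2:5] = pqp, z = w[5:7] = qq.
Check: |xy| = 5 ≤ 6 and |y| = 3 ≥ 1. Reading y takes N from S4 back to S4, so every xyⁱz is accepted.

pqp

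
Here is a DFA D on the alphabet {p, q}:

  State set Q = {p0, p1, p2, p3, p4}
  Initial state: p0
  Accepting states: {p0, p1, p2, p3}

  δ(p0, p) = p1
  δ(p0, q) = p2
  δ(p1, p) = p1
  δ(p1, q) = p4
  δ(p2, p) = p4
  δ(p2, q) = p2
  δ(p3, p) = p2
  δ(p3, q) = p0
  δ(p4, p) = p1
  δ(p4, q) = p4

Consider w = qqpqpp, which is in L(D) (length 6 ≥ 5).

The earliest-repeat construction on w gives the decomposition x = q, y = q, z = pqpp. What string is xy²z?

qqqpqpp

xy^2z = q·q·q·pqpp = qqqpqpp.
Reading y = q takes D from p2 back to p2, so after x·y·y the machine is still in p2, and z then leads to the accepting state p1. Hence qqqpqpp ∈ L(D).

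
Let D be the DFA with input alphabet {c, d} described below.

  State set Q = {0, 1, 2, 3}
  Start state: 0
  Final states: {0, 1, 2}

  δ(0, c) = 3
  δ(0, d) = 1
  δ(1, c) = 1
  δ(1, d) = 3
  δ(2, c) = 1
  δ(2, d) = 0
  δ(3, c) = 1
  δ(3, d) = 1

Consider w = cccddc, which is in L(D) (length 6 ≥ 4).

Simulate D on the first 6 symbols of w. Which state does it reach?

State sequence: 0 -c-> 3 -c-> 1 -c-> 1 -d-> 3 -d-> 1 -c-> 1

After reading 6 characters, D is in state 1.

1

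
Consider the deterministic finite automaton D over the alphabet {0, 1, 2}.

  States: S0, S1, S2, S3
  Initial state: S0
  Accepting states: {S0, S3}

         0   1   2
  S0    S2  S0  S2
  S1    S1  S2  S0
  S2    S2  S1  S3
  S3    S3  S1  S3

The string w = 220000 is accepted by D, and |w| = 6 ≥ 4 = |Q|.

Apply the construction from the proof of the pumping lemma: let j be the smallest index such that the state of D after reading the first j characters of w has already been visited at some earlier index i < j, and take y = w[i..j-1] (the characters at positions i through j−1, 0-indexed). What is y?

0

State sequence: S0 -2-> S2 -2-> S3 -0-> S3 -0-> S3 -0-> S3 -0-> S3
First repeat at step 3: S3 was already visited.

So i = 2, j = 3, giving x = w[0:2] = 22, y = w[2:3] = 0, z = w[3:6] = 000.
Check: |xy| = 3 ≤ 4 and |y| = 1 ≥ 1. Reading y takes D from S3 back to S3, so every xyⁱz is accepted.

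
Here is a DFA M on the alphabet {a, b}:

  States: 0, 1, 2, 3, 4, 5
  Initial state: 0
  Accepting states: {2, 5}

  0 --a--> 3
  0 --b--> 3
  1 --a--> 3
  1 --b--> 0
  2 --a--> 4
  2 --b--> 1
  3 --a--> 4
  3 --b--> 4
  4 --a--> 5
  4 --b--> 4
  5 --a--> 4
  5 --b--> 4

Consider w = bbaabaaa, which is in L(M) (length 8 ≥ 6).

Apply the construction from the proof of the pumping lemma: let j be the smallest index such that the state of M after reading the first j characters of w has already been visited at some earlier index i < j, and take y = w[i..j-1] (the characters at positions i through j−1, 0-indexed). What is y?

aa

State sequence: 0 -b-> 3 -b-> 4 -a-> 5 -a-> 4 -b-> 4 -a-> 5 -a-> 4 -a-> 5
First repeat at step 4: 4 was already visited.

So i = 2, j = 4, giving x = w[0:2] = bb, y = w[2:4] = aa, z = w[4:8] = baaa.
Check: |xy| = 4 ≤ 6 and |y| = 2 ≥ 1. Reading y takes M from 4 back to 4, so every xyⁱz is accepted.
Since M has 6 states, any run of length ≥ 6 visits 6+1 states, so by pigeonhole some state repeats within the first 6 steps — that repeat gives the pumpable loop.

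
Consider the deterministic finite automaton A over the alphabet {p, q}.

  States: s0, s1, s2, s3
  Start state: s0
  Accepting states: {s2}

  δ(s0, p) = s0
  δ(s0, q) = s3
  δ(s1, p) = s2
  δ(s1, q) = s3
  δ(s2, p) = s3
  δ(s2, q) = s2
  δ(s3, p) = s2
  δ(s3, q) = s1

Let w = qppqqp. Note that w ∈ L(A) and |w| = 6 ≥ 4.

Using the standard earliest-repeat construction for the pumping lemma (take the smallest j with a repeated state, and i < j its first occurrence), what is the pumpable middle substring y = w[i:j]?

pp

State sequence: s0 -q-> s3 -p-> s2 -p-> s3 -q-> s1 -q-> s3 -p-> s2
First repeat at step 3: s3 was already visited.

So i = 1, j = 3, giving x = w[0:1] = q, y = w[1:3] = pp, z = w[3:6] = qqp.
Check: |xy| = 3 ≤ 4 and |y| = 2 ≥ 1. Reading y takes A from s3 back to s3, so every xyⁱz is accepted.
With |Q| = 4, pigeonhole forces a state repeat no later than step 4; the substring read between the first and second visits to that state can be pumped.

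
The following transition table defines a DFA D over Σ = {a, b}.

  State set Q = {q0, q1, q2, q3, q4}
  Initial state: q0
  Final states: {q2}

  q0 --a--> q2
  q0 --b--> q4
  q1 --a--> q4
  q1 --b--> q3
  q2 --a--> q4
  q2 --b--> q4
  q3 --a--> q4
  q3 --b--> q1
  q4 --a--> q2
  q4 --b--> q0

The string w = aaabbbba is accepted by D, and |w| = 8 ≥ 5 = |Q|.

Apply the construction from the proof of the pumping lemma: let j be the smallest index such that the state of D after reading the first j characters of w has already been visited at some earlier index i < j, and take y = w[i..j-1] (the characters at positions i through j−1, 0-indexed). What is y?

Run of D on w = a a a b b b b a:
  step 0: q0  (start)
  step 1: q2  (read a: q0→q2)
  step 2: q4  (read a: q2→q4)
  step 3: q2  (read a: q4→q2)   ← first repeat (q2 seen earlier)
  step 4: q4  (read b: q2→q4)
  step 5: q0  (read b: q4→q0)
  step 6: q4  (read b: q0→q4)
  step 7: q0  (read b: q4→q0)
  step 8: q2  (read a: q0→q2)

So i = 1, j = 3, giving x = w[0:1] = a, y = w[1:3] = aa, z = w[3:8] = bbbba.
Check: |xy| = 3 ≤ 5 and |y| = 2 ≥ 1. Reading y takes D from q2 back to q2, so every xyⁱz is accepted.
Pumping length from the standard proof: p = 5 (the number of states). The repeated state found above gives |xy| = j ≤ 5 and |y| = j − i ≥ 1.

aa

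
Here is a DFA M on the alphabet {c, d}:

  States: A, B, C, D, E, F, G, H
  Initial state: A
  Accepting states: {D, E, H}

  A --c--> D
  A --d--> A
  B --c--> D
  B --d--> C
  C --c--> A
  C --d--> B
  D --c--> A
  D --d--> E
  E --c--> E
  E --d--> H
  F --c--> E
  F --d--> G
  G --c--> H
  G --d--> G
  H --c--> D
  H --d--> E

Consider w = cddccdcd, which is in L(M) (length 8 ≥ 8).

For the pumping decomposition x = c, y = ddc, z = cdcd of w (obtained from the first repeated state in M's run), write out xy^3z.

xy^3z = c·ddc·ddc·ddc·cdcd = cddcddcddccdcd.
Reading y = ddc takes M from D back to D, so after x·y·y·y the machine is still in D, and z then leads to the accepting state E. Hence cddcddcddccdcd ∈ L(M).

cddcddcddccdcd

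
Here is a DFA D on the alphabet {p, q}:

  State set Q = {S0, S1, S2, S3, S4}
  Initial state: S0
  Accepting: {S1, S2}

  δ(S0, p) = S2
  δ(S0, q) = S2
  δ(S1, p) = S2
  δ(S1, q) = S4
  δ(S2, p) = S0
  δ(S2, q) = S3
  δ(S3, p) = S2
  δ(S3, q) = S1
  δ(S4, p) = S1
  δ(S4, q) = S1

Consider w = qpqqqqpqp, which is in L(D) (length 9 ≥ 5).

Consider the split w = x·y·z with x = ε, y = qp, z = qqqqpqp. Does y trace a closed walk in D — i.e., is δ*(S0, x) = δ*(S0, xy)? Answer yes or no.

yes

Run of D on the first 2 characters of w = q p:
  step 0: S0  (start)
  step 1: S2  (read q: S0→S2)
  step 2: S0  (read p: S2→S0)

After x (step 0): S0. After xy (step 2): S0.
They match, so y = qp drives D around a cycle from S0 back to itself; pumping y any number of times keeps D in S0 before reading z, and xyⁱz ∈ L(D) for every i ≥ 0.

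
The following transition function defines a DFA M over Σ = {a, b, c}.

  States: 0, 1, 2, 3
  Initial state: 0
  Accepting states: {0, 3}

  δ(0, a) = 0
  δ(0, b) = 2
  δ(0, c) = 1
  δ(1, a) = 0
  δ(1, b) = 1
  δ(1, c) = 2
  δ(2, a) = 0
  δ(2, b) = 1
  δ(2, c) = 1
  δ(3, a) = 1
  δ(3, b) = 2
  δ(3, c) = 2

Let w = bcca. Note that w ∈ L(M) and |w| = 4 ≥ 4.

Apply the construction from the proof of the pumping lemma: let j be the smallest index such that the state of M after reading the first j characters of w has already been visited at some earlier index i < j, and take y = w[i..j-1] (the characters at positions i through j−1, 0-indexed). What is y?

cc

Run of M on w = b c c a:
  step 0: 0  (start)
  step 1: 2  (read b: 0→2)
  step 2: 1  (read c: 2→1)
  step 3: 2  (read c: 1→2)   ← first repeat (2 seen earlier)
  step 4: 0  (read a: 2→0)

So i = 1, j = 3, giving x = w[0:1] = b, y = w[1:3] = cc, z = w[3:4] = a.
Check: |xy| = 3 ≤ 4 and |y| = 2 ≥ 1. Reading y takes M from 2 back to 2, so every xyⁱz is accepted.
With |Q| = 4, pigeonhole forces a state repeat no later than step 4; the substring read between the first and second visits to that state can be pumped.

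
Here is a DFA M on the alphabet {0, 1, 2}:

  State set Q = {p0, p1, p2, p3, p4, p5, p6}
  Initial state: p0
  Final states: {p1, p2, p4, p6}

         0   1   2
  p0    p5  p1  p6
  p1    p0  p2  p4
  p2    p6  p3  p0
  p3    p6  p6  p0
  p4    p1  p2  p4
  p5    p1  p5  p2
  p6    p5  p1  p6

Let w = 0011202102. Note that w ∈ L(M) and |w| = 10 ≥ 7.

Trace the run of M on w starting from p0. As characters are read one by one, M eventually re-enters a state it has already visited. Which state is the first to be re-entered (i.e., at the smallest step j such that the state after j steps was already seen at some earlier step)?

p0

State sequence: p0 -0-> p5 -0-> p1 -1-> p2 -1-> p3 -2-> p0 -0-> p5 -2-> p2 -1-> p3 -0-> p6 -2-> p6
First repeat at step 5: p0 was already visited.

The earliest repeat is at step j = 5: M is in p0, which it already visited at step i = 0.
Pumping length from the standard proof: p = 7 (the number of states). The repeated state found above gives |xy| = j ≤ 7 and |y| = j − i ≥ 1.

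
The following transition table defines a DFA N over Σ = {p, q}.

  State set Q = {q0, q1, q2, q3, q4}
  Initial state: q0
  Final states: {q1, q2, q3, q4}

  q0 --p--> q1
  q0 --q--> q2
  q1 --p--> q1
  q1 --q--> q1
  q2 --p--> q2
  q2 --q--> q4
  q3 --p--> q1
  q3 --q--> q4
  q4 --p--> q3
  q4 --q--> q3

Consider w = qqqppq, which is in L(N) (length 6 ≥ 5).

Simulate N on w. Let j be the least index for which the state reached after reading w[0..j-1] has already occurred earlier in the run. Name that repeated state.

q1

State sequence: q0 -q-> q2 -q-> q4 -q-> q3 -p-> q1 -p-> q1 -q-> q1
First repeat at step 5: q1 was already visited.

The earliest repeat is at step j = 5: N is in q1, which it already visited at step i = 4.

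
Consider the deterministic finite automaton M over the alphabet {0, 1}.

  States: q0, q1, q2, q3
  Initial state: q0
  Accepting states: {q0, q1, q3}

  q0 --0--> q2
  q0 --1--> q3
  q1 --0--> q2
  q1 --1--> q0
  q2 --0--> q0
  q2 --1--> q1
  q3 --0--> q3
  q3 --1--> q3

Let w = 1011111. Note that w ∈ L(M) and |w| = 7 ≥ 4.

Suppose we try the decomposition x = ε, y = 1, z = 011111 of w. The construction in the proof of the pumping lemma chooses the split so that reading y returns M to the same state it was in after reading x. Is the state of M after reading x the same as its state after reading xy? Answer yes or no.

State sequence: q0 -1-> q3

After x (step 0): q0. After xy (step 1): q3.
They differ (q0 ≠ q3), so y is not a cycle from the state after x; this split is not the one the pumping-lemma construction produces, and pumping y need not keep the string in L(M).

no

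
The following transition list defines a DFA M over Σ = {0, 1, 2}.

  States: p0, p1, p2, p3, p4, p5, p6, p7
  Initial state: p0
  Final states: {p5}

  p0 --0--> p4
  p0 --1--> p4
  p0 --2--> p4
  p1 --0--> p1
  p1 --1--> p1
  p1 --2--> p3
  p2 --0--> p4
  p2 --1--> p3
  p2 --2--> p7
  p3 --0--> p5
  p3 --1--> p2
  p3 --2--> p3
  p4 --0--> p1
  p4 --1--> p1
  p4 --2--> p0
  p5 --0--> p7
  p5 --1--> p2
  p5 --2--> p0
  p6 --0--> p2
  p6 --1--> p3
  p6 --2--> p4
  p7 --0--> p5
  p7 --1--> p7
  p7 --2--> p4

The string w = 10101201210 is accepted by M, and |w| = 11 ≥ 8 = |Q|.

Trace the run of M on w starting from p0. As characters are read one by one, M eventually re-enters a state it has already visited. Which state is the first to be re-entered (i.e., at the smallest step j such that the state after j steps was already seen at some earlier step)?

p1

Run of M on w = 1 0 1 0 1 2 0 1 2 1 0:
  step 0: p0  (start)
  step 1: p4  (read 1: p0→p4)
  step 2: p1  (read 0: p4→p1)
  step 3: p1  (read 1: p1→p1)   ← first repeat (p1 seen earlier)
  step 4: p1  (read 0: p1→p1)
  step 5: p1  (read 1: p1→p1)
  step 6: p3  (read 2: p1→p3)
  step 7: p5  (read 0: p3→p5)
  step 8: p2  (read 1: p5→p2)
  step 9: p7  (read 2: p2→p7)
  step 10: p7  (read 1: p7→p7)
  step 11: p5  (read 0: p7→p5)

The earliest repeat is at step j = 3: M is in p1, which it already visited at step i = 2.
Since M has 8 states, any run of length ≥ 8 visits 8+1 states, so by pigeonhole some state repeats within the first 8 steps — that repeat gives the pumpable loop.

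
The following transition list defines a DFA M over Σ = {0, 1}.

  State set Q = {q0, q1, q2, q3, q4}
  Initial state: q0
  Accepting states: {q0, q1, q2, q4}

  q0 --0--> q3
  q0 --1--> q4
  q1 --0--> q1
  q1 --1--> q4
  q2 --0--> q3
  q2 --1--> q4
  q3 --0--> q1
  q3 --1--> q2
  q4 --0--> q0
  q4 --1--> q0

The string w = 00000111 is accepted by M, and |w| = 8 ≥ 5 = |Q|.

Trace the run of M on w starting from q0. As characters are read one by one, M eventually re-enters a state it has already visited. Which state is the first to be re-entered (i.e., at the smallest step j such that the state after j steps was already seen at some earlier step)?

State sequence: q0 -0-> q3 -0-> q1 -0-> q1 -0-> q1 -0-> q1 -1-> q4 -1-> q0 -1-> q4
First repeat at step 3: q1 was already visited.

The earliest repeat is at step j = 3: M is in q1, which it already visited at step i = 2.
With |Q| = 5, pigeonhole forces a state repeat no later than step 5; the substring read between the first and second visits to that state can be pumped.

q1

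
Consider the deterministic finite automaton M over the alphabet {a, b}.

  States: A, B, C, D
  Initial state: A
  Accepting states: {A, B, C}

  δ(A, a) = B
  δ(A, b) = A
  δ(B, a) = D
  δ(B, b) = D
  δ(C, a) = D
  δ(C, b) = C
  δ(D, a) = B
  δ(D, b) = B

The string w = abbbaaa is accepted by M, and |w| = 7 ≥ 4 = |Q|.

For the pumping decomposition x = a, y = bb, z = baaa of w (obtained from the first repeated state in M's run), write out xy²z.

abbbbbaaa

xy^2z = a·bb·bb·baaa = abbbbbaaa.
Reading y = bb takes M from B back to B, so after x·y·y the machine is still in B, and z then leads to the accepting state B. Hence abbbbbaaa ∈ L(M).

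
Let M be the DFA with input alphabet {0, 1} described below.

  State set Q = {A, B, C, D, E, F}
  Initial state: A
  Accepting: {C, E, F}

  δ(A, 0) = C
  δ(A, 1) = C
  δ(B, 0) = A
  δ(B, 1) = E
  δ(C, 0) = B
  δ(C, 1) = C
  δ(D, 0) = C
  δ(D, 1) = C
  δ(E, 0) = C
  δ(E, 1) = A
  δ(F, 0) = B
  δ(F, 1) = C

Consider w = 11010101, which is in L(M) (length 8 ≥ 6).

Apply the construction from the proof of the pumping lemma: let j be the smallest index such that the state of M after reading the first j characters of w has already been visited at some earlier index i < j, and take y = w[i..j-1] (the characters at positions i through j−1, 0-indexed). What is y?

State sequence: A -1-> C -1-> C -0-> B -1-> E -0-> C -1-> C -0-> B -1-> E
First repeat at step 2: C was already visited.

So i = 1, j = 2, giving x = w[0:1] = 1, y = w[1:2] = 1, z = w[2:8] = 010101.
Check: |xy| = 2 ≤ 6 and |y| = 1 ≥ 1. Reading y takes M from C back to C, so every xyⁱz is accepted.

1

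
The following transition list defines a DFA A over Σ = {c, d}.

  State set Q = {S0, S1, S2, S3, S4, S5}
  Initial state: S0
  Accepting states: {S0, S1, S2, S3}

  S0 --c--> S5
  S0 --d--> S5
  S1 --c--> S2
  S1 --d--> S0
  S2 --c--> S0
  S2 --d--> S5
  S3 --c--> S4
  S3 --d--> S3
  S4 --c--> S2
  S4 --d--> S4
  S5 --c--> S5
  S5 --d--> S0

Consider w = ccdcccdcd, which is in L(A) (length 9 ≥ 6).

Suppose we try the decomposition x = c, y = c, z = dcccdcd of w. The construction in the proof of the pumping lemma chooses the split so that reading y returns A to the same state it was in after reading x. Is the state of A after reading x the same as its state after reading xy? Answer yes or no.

yes

State sequence: S0 -c-> S5 -c-> S5

After x (step 1): S5. After xy (step 2): S5.
They match, so y = c drives A around a cycle from S5 back to itself; pumping y any number of times keeps A in S5 before reading z, and xyⁱz ∈ L(A) for every i ≥ 0.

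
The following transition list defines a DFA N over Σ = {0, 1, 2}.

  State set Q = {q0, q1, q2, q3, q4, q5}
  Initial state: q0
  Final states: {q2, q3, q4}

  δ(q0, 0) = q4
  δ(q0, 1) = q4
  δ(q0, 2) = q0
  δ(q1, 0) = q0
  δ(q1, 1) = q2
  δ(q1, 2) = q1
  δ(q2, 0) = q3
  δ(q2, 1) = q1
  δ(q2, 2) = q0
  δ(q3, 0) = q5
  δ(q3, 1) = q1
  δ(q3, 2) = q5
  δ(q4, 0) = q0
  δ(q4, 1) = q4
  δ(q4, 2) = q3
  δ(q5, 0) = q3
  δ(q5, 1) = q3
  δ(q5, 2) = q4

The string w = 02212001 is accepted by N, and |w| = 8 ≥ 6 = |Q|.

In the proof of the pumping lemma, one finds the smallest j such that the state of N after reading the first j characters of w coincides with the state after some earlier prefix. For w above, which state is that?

Run of N on w = 0 2 2 1 2 0 0 1:
  step 0: q0  (start)
  step 1: q4  (read 0: q0→q4)
  step 2: q3  (read 2: q4→q3)
  step 3: q5  (read 2: q3→q5)
  step 4: q3  (read 1: q5→q3)   ← first repeat (q3 seen earlier)
  step 5: q5  (read 2: q3→q5)
  step 6: q3  (read 0: q5→q3)
  step 7: q5  (read 0: q3→q5)
  step 8: q3  (read 1: q5→q3)

The earliest repeat is at step j = 4: N is in q3, which it already visited at step i = 2.
The DFA has 6 states, so the proof of the pumping lemma guarantees a repeated state among the first 6+1 visited; the segment between the two visits is the pumpable y.

q3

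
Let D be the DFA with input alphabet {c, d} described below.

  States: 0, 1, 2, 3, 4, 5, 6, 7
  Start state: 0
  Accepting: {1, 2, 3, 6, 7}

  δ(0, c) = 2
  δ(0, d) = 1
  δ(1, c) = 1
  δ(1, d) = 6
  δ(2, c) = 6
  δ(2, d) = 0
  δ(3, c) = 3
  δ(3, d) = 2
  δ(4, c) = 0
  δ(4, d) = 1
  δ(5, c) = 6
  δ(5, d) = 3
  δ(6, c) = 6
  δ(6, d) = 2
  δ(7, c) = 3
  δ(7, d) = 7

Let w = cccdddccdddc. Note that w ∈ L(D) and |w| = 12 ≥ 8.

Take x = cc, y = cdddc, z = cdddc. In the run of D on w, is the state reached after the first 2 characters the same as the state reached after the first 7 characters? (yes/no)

Run of D on the first 7 characters of w = c c c d d d c:
  step 0: 0  (start)
  step 1: 2  (read c: 0→2)
  step 2: 6  (read c: 2→6)
  step 3: 6  (read c: 6→6)
  step 4: 2  (read d: 6→2)
  step 5: 0  (read d: 2→0)
  step 6: 1  (read d: 0→1)
  step 7: 1  (read c: 1→1)

After x (step 2): 6. After xy (step 7): 1.
They differ (6 ≠ 1), so y is not a cycle from the state after x; this split is not the one the pumping-lemma construction produces, and pumping y need not keep the string in L(D).

no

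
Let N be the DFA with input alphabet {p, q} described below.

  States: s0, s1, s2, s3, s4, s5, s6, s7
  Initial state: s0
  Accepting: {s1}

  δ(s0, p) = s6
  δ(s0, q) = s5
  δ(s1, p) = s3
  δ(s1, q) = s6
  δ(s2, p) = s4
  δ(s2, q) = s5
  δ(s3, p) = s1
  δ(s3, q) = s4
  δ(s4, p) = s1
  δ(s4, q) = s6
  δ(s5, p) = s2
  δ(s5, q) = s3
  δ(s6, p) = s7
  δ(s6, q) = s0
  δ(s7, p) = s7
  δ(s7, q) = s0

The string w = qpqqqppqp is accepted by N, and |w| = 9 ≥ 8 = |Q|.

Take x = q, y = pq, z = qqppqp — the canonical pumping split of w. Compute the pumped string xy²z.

qpqpqqqppqp

xy^2z = q·pq·pq·qqppqp = qpqpqqqppqp.
Reading y = pq takes N from s5 back to s5, so after x·y·y the machine is still in s5, and z then leads to the accepting state s1. Hence qpqpqqqppqp ∈ L(N).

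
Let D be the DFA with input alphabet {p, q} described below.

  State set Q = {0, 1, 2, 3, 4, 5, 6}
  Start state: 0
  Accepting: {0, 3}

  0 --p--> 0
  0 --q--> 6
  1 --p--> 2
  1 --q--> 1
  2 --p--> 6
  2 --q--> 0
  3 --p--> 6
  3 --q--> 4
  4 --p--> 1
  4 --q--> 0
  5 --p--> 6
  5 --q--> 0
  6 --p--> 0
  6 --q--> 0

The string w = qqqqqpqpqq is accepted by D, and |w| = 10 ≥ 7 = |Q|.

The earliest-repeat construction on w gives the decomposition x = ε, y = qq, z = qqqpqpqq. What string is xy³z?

qqqqqqqqqpqpqq

xy^3z = ε·qq·qq·qq·qqqpqpqq = qqqqqqqqqpqpqq.
Reading y = qq takes D from 0 back to 0, so after x·y·y·y the machine is still in 0, and z then leads to the accepting state 0. Hence qqqqqqqqqpqpqq ∈ L(D).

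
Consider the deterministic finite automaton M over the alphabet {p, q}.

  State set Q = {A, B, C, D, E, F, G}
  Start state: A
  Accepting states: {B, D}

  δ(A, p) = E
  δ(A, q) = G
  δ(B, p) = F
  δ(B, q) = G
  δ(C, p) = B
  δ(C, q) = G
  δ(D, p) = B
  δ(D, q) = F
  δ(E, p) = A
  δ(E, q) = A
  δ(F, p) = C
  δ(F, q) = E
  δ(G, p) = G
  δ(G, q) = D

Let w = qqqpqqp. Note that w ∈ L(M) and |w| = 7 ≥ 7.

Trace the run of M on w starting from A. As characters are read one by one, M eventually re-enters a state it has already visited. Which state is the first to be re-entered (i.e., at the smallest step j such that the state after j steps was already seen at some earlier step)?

Run of M on w = q q q p q q p:
  step 0: A  (start)
  step 1: G  (read q: A→G)
  step 2: D  (read q: G→D)
  step 3: F  (read q: D→F)
  step 4: C  (read p: F→C)
  step 5: G  (read q: C→G)   ← first repeat (G seen earlier)
  step 6: D  (read q: G→D)
  step 7: B  (read p: D→B)

The earliest repeat is at step j = 5: M is in G, which it already visited at step i = 1.

G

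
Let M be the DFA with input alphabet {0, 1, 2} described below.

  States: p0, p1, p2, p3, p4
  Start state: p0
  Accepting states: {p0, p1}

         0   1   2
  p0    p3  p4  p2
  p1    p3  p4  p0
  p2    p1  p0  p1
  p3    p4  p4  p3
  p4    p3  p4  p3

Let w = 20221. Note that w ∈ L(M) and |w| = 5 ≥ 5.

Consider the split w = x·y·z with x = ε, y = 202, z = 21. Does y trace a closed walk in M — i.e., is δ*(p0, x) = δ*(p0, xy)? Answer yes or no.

yes

State sequence: p0 -2-> p2 -0-> p1 -2-> p0

After x (step 0): p0. After xy (step 3): p0.
They match, so y = 202 drives M around a cycle from p0 back to itself; pumping y any number of times keeps M in p0 before reading z, and xyⁱz ∈ L(M) for every i ≥ 0.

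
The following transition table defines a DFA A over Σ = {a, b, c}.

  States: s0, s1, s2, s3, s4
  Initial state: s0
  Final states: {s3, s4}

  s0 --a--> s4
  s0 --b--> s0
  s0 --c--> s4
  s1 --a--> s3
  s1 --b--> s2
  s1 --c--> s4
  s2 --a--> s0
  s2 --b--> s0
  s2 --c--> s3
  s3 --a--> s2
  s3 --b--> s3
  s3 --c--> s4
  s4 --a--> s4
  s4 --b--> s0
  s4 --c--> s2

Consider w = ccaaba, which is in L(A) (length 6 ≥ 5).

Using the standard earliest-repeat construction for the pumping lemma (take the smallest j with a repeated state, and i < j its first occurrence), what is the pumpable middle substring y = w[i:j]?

cca

Run of A on w = c c a a b a:
  step 0: s0  (start)
  step 1: s4  (read c: s0→s4)
  step 2: s2  (read c: s4→s2)
  step 3: s0  (read a: s2→s0)   ← first repeat (s0 seen earlier)
  step 4: s4  (read a: s0→s4)
  step 5: s0  (read b: s4→s0)
  step 6: s4  (read a: s0→s4)

So i = 0, j = 3, giving x = w[0:0] = ε, y = w[0:3] = cca, z = w[3:6] = aba.
Check: |xy| = 3 ≤ 5 and |y| = 3 ≥ 1. Reading y takes A from s0 back to s0, so every xyⁱz is accepted.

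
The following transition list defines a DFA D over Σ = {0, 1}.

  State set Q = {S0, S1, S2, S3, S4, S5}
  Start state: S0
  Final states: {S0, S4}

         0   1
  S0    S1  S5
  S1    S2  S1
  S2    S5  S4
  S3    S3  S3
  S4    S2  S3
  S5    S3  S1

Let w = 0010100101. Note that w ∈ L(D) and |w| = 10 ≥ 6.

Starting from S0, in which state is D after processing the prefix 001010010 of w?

S2

Run of D on the first 9 characters of w = 0 0 1 0 1 0 0 1 0:
  step 0: S0  (start)
  step 1: S1  (read 0: S0→S1)
  step 2: S2  (read 0: S1→S2)
  step 3: S4  (read 1: S2→S4)
  step 4: S2  (read 0: S4→S2)
  step 5: S4  (read 1: S2→S4)
  step 6: S2  (read 0: S4→S2)
  step 7: S5  (read 0: S2→S5)
  step 8: S1  (read 1: S5→S1)
  step 9: S2  (read 0: S1→S2)

After reading 9 characters, D is in state S2.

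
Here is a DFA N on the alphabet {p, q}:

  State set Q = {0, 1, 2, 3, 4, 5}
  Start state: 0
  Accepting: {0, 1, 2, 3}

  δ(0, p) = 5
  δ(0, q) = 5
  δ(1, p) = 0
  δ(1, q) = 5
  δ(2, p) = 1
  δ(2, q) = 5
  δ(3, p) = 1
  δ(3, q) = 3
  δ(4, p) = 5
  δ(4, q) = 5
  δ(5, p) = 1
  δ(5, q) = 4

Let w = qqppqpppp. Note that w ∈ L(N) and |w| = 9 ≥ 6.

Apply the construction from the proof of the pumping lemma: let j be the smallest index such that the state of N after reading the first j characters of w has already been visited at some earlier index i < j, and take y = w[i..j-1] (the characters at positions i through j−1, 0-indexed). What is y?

Run of N on w = q q p p q p p p p:
  step 0: 0  (start)
  step 1: 5  (read q: 0→5)
  step 2: 4  (read q: 5→4)
  step 3: 5  (read p: 4→5)   ← first repeat (5 seen earlier)
  step 4: 1  (read p: 5→1)
  step 5: 5  (read q: 1→5)
  step 6: 1  (read p: 5→1)
  step 7: 0  (read p: 1→0)
  step 8: 5  (read p: 0→5)
  step 9: 1  (read p: 5→1)

So i = 1, j = 3, giving x = w[0:1] = q, y = w[1:3] = qp, z = w[3:9] = pqpppp.
Check: |xy| = 3 ≤ 6 and |y| = 2 ≥ 1. Reading y takes N from 5 back to 5, so every xyⁱz is accepted.

qp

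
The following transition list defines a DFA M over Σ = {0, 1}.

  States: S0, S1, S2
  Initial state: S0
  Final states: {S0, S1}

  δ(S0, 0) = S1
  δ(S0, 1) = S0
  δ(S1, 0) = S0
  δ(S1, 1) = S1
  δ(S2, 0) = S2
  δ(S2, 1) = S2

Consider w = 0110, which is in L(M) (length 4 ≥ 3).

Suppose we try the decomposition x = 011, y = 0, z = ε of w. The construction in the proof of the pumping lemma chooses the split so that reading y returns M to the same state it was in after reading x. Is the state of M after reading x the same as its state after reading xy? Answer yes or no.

Run of M on the first 4 characters of w = 0 1 1 0:
  step 0: S0  (start)
  step 1: S1  (read 0: S0→S1)
  step 2: S1  (read 1: S1→S1)
  step 3: S1  (read 1: S1→S1)
  step 4: S0  (read 0: S1→S0)

After x (step 3): S1. After xy (step 4): S0.
They differ (S1 ≠ S0), so y is not a cycle from the state after x; this split is not the one the pumping-lemma construction produces, and pumping y need not keep the string in L(M).

no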